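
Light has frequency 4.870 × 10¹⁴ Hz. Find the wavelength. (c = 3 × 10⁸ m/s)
λ = c/f = 616 nm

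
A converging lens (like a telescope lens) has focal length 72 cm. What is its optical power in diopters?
P = 1/f = 1.389 D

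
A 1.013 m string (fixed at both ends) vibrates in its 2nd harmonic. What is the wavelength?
λₙ = 2L/n = 1.013 m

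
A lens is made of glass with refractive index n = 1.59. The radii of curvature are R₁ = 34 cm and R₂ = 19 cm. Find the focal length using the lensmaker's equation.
1/f = (n − 1)(1/R₁ − 1/R₂) → f = -72.99 cm (diverging lens)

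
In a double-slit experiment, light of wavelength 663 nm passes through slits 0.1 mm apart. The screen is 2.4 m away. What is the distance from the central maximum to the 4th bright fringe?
y = mλL/d = 63.65 mm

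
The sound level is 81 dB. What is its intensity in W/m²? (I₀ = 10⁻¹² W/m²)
I = I₀·10^(β/10) = 1.26 × 10⁻⁴ W/m²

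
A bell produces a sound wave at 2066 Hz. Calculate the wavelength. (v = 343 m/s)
λ = v/f = 0.166 m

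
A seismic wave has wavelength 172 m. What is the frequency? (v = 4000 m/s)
f = v/λ = 23.26 Hz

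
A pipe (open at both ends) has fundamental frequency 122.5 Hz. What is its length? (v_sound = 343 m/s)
L = v/(2f₁) = 1.4 m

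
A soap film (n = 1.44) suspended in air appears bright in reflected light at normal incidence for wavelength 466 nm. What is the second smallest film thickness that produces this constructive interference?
2nt = (m − ½)λ with m = 2 → t = (m − ½)λ/(2n) = 242.7 nm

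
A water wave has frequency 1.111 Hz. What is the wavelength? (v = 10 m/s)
λ = v/f = 9.001 m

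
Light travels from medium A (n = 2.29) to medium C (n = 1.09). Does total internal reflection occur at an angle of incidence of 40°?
θc = arcsin(n₂/n₁) = 28.42°; 40° > θc, so yes — total internal reflection.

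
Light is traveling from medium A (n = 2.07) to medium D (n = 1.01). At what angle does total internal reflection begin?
θc = arcsin(n₂/n₁) = 29.2°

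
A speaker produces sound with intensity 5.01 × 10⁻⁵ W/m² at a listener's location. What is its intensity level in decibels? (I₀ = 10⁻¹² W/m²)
β = 10·log₁₀(I/I₀) = 77 dB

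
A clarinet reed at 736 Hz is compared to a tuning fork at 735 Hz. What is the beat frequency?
1 Hz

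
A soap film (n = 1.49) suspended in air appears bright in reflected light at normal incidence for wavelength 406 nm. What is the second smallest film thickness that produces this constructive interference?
2nt = (m − ½)λ with m = 2 → t = (m − ½)λ/(2n) = 204.4 nm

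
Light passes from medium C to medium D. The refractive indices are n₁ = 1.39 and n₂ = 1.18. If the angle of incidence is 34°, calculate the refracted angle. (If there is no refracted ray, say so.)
sin θ₂ = (n₁/n₂)·sin θ₁ = 0.6587 → θ₂ = 41.2°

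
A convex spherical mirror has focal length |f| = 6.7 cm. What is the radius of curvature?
R = 2|f| = 13.4 cm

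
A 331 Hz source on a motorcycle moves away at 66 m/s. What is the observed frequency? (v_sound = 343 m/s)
f_obs = f·v/(v + v_s) = 277.6 Hz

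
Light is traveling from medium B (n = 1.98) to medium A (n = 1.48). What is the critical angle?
θc = arcsin(n₂/n₁) = 48.37°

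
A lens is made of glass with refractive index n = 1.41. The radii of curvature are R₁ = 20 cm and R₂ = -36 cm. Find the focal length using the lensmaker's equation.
1/f = (n − 1)(1/R₁ − 1/R₂) → f = 31.36 cm (converging lens)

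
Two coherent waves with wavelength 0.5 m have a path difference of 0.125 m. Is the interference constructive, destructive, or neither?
neither (partial) — path difference = 0.25λ, neither a whole number of wavelengths nor an odd multiple of λ/2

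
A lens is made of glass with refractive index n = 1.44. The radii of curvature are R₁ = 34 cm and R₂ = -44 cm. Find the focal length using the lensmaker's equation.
1/f = (n − 1)(1/R₁ − 1/R₂) → f = 43.59 cm (converging lens)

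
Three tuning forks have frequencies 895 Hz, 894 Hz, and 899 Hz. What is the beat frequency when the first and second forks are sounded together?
1 Hz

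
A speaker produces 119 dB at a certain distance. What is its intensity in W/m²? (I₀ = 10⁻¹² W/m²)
I = I₀·10^(β/10) = 7.94 × 10⁻¹ W/m²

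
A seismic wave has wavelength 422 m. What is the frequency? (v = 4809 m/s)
f = v/λ = 11.4 Hz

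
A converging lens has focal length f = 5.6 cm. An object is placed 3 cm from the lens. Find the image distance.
1/di = 1/f − 1/do → di = -6.462 cm (virtual image)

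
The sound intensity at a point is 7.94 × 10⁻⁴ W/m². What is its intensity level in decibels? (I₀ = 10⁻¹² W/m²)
β = 10·log₁₀(I/I₀) = 89 dB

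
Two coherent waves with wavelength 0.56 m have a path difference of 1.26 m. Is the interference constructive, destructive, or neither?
neither (partial) — path difference = 2.25λ, neither a whole number of wavelengths nor an odd multiple of λ/2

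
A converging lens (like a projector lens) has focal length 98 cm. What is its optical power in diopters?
P = 1/f = 1.02 D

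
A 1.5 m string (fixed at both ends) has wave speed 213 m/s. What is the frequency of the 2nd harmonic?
fₙ = nv/(2L) = 142 Hz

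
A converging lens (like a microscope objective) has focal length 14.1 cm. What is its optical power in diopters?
P = 1/f = 7.092 D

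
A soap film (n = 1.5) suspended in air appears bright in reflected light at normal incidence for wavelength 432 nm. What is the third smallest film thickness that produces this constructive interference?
2nt = (m − ½)λ with m = 3 → t = (m − ½)λ/(2n) = 360 nm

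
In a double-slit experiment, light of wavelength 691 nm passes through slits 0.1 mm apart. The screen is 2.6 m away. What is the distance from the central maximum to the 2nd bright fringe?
y = mλL/d = 35.93 mm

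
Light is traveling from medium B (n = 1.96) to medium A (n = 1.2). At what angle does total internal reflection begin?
θc = arcsin(n₂/n₁) = 37.75°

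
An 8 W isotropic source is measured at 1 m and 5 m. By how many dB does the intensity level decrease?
Δβ = 20·log₁₀(r₂/r₁) = 13.98 dB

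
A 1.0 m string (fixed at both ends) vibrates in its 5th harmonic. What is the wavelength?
λₙ = 2L/n = 0.4 m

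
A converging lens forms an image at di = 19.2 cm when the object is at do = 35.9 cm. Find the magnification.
M = −di/do = -0.5348 (inverted image)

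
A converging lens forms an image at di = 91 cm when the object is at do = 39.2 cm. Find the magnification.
M = −di/do = -2.321 (inverted image)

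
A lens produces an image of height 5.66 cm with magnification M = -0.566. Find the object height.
ho = |hi|/|M| = 10 cm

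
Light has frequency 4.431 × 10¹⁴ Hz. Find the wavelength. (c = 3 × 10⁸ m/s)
λ = c/f = 677 nm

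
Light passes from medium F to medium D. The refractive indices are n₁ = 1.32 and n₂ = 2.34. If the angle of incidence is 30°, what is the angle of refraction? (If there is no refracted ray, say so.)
sin θ₂ = (n₁/n₂)·sin θ₁ = 0.2821 → θ₂ = 16.38°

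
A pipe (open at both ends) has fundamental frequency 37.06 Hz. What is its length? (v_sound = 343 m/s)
L = v/(2f₁) = 4.628 m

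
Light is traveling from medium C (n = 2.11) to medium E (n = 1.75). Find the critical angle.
θc = arcsin(n₂/n₁) = 56.04°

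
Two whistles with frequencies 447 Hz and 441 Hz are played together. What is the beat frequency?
6 Hz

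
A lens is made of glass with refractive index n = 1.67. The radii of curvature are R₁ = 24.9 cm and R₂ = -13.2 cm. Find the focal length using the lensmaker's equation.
1/f = (n − 1)(1/R₁ − 1/R₂) → f = 12.88 cm (converging lens)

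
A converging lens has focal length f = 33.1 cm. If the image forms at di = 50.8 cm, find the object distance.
1/do = 1/f − 1/di → do = 95 cm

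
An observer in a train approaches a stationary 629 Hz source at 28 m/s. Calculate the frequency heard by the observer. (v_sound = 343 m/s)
f_obs = f·(v + v_o)/v = 680.3 Hz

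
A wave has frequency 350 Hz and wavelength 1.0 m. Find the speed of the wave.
v = fλ = 350 m/s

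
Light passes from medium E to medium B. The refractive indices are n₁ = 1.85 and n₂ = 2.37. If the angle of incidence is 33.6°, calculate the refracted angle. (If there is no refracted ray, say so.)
sin θ₂ = (n₁/n₂)·sin θ₁ = 0.432 → θ₂ = 25.59°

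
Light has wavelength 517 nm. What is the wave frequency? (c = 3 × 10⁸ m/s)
f = c/λ = 5.803 × 10¹⁴ Hz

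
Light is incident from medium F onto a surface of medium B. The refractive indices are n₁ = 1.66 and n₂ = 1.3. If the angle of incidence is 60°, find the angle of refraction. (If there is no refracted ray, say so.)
sin θ₂ = (n₁/n₂)·sin θ₁ = 1.106 > 1, so there is no refracted ray — the light undergoes total internal reflection.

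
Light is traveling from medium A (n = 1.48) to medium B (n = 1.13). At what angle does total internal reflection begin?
θc = arcsin(n₂/n₁) = 49.77°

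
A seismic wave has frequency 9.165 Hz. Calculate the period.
T = 1/f = 0.1091 s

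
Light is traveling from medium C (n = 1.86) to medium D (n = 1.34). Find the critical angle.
θc = arcsin(n₂/n₁) = 46.09°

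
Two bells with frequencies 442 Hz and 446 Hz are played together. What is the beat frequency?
4 Hz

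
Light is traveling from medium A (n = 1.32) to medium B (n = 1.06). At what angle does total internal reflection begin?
θc = arcsin(n₂/n₁) = 53.42°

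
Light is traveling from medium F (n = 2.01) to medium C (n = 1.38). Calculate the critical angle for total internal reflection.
θc = arcsin(n₂/n₁) = 43.36°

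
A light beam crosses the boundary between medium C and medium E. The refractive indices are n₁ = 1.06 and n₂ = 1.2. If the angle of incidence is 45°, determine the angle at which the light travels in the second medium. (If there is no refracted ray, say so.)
sin θ₂ = (n₁/n₂)·sin θ₁ = 0.6246 → θ₂ = 38.65°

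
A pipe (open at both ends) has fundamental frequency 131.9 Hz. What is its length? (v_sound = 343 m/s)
L = v/(2f₁) = 1.3 m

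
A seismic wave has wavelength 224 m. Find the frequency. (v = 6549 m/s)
f = v/λ = 29.24 Hz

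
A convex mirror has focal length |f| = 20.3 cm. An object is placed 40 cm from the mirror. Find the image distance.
f = −20.3 cm (convex); 1/di = 1/f − 1/do → di = -13.47 cm (virtual image, behind mirror)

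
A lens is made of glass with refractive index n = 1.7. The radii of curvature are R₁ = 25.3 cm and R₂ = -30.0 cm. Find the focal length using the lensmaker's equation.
1/f = (n − 1)(1/R₁ − 1/R₂) → f = 19.61 cm (converging lens)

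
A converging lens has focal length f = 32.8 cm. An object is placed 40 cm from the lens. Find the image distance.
1/di = 1/f − 1/do → di = 182.2 cm (real image)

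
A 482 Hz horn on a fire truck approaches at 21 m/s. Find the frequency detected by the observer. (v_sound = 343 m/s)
f_obs = f·v/(v − v_s) = 513.4 Hz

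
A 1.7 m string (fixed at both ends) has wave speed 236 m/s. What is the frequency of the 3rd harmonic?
fₙ = nv/(2L) = 208.2 Hz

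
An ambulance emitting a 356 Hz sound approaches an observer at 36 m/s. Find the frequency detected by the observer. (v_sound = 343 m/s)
f_obs = f·v/(v − v_s) = 397.7 Hz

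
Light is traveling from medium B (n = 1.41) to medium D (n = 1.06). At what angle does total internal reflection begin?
θc = arcsin(n₂/n₁) = 48.74°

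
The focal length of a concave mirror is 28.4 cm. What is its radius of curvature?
R = 2|f| = 56.8 cm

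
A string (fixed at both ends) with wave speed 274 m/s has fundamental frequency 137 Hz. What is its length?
L = v/(2f₁) = 1 m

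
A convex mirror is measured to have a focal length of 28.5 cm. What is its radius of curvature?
R = 2|f| = 57 cm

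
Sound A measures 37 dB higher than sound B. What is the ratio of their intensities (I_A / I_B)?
I_A/I_B = 10^(Δβ/10) = 5012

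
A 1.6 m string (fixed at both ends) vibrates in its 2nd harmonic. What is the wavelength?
λₙ = 2L/n = 1.6 m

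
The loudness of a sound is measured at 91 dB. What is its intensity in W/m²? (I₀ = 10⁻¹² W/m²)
I = I₀·10^(β/10) = 1.26 × 10⁻³ W/m²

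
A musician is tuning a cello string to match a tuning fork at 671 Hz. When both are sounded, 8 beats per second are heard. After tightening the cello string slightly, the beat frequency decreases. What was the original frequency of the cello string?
663 Hz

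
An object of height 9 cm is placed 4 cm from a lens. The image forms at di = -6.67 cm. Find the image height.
hi = (-di/do) × ho = 15.01 cm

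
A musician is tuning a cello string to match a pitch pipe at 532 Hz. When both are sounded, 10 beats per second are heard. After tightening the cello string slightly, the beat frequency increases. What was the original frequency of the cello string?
542 Hz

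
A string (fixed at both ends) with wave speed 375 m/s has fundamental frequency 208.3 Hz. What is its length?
L = v/(2f₁) = 0.9001 m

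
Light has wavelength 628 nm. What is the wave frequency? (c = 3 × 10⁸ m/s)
f = c/λ = 4.777 × 10¹⁴ Hz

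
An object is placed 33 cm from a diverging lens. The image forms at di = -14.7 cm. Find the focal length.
1/f = 1/do + 1/di → f = -26.51 cm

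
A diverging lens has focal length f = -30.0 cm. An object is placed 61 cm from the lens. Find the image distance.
1/di = 1/f − 1/do → di = -20.11 cm (virtual image)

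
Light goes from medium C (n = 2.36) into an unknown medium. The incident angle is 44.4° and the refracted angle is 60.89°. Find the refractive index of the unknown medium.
n₂ = n₁·sin θ₁ / sin θ₂ = 1.89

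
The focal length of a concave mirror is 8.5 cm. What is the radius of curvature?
R = 2|f| = 17 cm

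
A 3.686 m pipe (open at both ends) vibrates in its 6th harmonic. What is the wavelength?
λₙ = 2L/n = 1.229 m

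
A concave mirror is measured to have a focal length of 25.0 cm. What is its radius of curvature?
R = 2|f| = 50 cm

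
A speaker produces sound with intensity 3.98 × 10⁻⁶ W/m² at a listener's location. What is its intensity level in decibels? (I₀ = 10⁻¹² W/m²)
β = 10·log₁₀(I/I₀) = 66 dB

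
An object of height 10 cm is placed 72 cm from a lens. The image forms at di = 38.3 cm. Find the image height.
hi = (-di/do) × ho = -5.319 cm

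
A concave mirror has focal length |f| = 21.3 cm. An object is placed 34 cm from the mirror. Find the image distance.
f = +21.3 cm (concave); 1/di = 1/f − 1/do → di = 57.02 cm (real image, in front of mirror)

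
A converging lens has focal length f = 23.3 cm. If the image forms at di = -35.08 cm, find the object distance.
1/do = 1/f − 1/di → do = 14 cm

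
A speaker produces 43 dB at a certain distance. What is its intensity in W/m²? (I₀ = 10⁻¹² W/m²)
I = I₀·10^(β/10) = 2.00 × 10⁻⁸ W/m²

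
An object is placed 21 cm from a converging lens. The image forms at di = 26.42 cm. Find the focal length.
1/f = 1/do + 1/di → f = 11.7 cm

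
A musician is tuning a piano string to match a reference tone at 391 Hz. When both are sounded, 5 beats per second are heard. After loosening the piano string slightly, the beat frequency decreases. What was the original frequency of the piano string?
396 Hz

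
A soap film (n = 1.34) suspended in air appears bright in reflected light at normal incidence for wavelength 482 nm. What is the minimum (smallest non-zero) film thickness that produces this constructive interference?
2nt = (m − ½)λ with m = 1 → t = (m − ½)λ/(2n) = 89.93 nm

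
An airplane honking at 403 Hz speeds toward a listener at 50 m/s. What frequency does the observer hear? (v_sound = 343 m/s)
f_obs = f·v/(v − v_s) = 471.8 Hz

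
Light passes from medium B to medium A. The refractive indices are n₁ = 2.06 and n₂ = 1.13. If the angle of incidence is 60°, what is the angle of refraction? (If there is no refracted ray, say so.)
sin θ₂ = (n₁/n₂)·sin θ₁ = 1.579 > 1, so there is no refracted ray — the light undergoes total internal reflection.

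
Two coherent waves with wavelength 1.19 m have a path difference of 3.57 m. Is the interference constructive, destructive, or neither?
constructive — path difference = 3λ, a whole number of wavelengths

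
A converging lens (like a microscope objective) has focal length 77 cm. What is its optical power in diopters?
P = 1/f = 1.299 D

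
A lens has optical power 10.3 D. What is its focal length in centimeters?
f = 1/P = 9.709 cm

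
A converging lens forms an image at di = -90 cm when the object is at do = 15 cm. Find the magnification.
M = −di/do = 6 (upright image)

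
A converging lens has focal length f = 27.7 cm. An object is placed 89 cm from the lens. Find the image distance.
1/di = 1/f − 1/do → di = 40.22 cm (real image)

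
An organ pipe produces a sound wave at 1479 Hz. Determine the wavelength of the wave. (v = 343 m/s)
λ = v/f = 0.2319 m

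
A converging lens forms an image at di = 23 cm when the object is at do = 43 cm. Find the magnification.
M = −di/do = -0.5349 (inverted image)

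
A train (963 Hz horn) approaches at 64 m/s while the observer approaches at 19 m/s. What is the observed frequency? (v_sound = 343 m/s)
f_obs = f·(v + v_o)/(v − v_s) = 1249 Hz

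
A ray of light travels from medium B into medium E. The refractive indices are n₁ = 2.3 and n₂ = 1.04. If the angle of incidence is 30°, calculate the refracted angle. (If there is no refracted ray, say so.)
sin θ₂ = (n₁/n₂)·sin θ₁ = 1.106 > 1, so there is no refracted ray — the light undergoes total internal reflection.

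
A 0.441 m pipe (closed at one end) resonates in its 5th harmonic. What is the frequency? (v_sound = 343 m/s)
fₙ = nv/(4L) = 972.2 Hz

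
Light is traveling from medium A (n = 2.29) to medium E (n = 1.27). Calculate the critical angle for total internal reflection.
θc = arcsin(n₂/n₁) = 33.68°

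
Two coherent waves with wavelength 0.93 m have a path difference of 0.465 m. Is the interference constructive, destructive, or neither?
destructive — path difference = 0.5λ, an odd multiple of λ/2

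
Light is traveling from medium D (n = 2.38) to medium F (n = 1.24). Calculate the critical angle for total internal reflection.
θc = arcsin(n₂/n₁) = 31.4°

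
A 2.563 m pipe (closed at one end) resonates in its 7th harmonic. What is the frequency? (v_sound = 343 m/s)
fₙ = nv/(4L) = 234.2 Hz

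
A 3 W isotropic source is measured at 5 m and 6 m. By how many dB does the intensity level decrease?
Δβ = 20·log₁₀(r₂/r₁) = 1.584 dB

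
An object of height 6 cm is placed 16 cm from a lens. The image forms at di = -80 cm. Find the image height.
hi = (-di/do) × ho = 30 cm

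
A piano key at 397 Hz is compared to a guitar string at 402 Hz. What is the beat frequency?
5 Hz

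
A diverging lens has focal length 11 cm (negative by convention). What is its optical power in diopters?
P = 1/f = -9.091 D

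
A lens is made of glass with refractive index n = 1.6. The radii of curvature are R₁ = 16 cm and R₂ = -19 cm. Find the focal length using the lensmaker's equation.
1/f = (n − 1)(1/R₁ − 1/R₂) → f = 14.48 cm (converging lens)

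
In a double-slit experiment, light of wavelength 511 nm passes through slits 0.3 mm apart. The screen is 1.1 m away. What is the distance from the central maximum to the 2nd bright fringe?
y = mλL/d = 3.747 mm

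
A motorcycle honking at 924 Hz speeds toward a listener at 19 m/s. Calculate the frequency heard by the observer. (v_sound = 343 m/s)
f_obs = f·v/(v − v_s) = 978.2 Hz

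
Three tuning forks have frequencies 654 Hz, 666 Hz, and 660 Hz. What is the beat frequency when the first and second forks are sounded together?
12 Hz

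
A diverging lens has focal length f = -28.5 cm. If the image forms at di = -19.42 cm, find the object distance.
1/do = 1/f − 1/di → do = 60.95 cm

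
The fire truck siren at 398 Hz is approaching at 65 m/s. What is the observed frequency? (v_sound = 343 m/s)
f_obs = f·v/(v − v_s) = 491.1 Hz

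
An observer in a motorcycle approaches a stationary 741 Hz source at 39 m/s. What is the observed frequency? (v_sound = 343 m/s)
f_obs = f·(v + v_o)/v = 825.3 Hz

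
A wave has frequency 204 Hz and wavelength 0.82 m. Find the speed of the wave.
v = fλ = 167.3 m/s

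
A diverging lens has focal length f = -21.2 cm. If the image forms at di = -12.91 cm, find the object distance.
1/do = 1/f − 1/di → do = 33.01 cm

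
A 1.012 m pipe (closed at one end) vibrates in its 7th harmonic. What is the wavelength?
λₙ = 4L/n = 0.5783 m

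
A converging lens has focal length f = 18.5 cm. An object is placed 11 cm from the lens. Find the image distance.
1/di = 1/f − 1/do → di = -27.13 cm (virtual image)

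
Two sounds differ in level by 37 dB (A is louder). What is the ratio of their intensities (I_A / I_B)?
I_A/I_B = 10^(Δβ/10) = 5012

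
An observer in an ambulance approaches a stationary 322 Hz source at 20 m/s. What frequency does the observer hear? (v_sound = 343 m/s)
f_obs = f·(v + v_o)/v = 340.8 Hz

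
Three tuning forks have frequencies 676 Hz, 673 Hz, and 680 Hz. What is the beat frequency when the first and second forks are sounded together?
3 Hz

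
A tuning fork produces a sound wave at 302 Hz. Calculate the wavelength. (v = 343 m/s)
λ = v/f = 1.136 m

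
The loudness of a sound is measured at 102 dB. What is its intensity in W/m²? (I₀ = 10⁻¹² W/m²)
I = I₀·10^(β/10) = 1.58 × 10⁻² W/m²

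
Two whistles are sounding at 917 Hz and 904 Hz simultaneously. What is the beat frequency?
13 Hz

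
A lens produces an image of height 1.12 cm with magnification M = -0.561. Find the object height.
ho = |hi|/|M| = 1.996 cm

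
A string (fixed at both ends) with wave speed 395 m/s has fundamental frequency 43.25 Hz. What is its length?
L = v/(2f₁) = 4.566 m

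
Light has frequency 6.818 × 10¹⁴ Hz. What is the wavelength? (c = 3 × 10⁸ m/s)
λ = c/f = 440 nm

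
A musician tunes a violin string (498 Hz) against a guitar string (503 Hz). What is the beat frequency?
5 Hz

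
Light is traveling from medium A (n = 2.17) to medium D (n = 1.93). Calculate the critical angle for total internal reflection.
θc = arcsin(n₂/n₁) = 62.8°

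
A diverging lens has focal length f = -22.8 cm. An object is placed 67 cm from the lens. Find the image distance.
1/di = 1/f − 1/do → di = -17.01 cm (virtual image)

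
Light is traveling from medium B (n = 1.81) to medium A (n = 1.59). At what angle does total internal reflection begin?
θc = arcsin(n₂/n₁) = 61.46°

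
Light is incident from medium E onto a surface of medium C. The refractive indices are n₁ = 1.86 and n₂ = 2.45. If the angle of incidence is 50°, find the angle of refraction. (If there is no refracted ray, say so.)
sin θ₂ = (n₁/n₂)·sin θ₁ = 0.5816 → θ₂ = 35.56°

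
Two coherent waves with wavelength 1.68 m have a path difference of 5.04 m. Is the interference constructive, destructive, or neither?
constructive — path difference = 3λ, a whole number of wavelengths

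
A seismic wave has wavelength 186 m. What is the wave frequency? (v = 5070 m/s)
f = v/λ = 27.26 Hz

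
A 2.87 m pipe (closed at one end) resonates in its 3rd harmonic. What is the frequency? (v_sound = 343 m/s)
fₙ = nv/(4L) = 89.63 Hz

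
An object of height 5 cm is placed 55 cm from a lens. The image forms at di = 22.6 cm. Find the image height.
hi = (-di/do) × ho = -2.055 cm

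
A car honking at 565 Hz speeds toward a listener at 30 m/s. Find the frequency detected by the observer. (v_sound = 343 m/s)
f_obs = f·v/(v − v_s) = 619.2 Hz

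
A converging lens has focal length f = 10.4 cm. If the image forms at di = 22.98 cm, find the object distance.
1/do = 1/f − 1/di → do = 19 cm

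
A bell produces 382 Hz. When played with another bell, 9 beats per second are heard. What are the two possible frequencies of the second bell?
f₂ = 382 ± 9 Hz → 391 Hz or 373 Hz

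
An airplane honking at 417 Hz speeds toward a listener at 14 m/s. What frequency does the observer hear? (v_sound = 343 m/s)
f_obs = f·v/(v − v_s) = 434.7 Hz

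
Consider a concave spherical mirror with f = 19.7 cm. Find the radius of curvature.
R = 2|f| = 39.4 cm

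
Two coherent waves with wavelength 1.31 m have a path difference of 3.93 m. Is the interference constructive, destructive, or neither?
constructive — path difference = 3λ, a whole number of wavelengths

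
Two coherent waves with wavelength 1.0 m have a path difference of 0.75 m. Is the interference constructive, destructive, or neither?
neither (partial) — path difference = 0.75λ, neither a whole number of wavelengths nor an odd multiple of λ/2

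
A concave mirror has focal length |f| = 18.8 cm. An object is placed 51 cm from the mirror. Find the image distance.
f = +18.8 cm (concave); 1/di = 1/f − 1/do → di = 29.78 cm (real image, in front of mirror)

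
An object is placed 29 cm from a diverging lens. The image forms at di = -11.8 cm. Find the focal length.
1/f = 1/do + 1/di → f = -19.9 cm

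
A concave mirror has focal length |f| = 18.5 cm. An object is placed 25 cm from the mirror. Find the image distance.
f = +18.5 cm (concave); 1/di = 1/f − 1/do → di = 71.15 cm (real image, in front of mirror)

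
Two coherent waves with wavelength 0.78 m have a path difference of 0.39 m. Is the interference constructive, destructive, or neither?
destructive — path difference = 0.5λ, an odd multiple of λ/2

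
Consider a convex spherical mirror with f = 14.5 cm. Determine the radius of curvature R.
R = 2|f| = 29 cm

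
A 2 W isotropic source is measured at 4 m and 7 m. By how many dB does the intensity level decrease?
Δβ = 20·log₁₀(r₂/r₁) = 4.861 dB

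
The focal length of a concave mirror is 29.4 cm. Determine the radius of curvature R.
R = 2|f| = 58.8 cm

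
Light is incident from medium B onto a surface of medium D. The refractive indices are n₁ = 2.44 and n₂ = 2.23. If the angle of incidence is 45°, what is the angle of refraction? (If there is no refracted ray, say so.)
sin θ₂ = (n₁/n₂)·sin θ₁ = 0.7737 → θ₂ = 50.69°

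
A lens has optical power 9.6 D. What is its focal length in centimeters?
f = 1/P = 10.42 cm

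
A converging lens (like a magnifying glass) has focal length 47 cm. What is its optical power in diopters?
P = 1/f = 2.128 D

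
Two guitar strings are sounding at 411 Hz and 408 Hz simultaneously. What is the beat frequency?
3 Hz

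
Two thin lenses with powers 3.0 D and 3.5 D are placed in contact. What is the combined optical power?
P_total = P₁ + P₂ = 6.5 D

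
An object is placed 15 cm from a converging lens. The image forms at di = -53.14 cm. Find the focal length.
1/f = 1/do + 1/di → f = 20.9 cm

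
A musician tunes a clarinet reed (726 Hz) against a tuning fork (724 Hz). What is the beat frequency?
2 Hz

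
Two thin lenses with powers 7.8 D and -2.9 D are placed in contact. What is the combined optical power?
P_total = P₁ + P₂ = 4.9 D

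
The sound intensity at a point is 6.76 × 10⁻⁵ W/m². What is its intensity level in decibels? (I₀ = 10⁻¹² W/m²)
β = 10·log₁₀(I/I₀) = 78.3 dB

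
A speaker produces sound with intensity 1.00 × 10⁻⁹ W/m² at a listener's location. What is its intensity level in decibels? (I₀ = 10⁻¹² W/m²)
β = 10·log₁₀(I/I₀) = 30 dB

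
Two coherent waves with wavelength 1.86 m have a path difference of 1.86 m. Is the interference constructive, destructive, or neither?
constructive — path difference = 1λ, a whole number of wavelengths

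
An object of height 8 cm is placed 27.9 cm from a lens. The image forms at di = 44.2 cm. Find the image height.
hi = (-di/do) × ho = -12.67 cm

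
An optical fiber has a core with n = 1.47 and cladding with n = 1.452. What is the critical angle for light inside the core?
θc = arcsin(n_cladding/n_core) = 81.02°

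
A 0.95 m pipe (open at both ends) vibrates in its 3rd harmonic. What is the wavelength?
λₙ = 2L/n = 0.6333 m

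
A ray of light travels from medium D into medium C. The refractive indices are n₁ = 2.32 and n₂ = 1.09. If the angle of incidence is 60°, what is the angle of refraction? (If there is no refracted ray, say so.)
sin θ₂ = (n₁/n₂)·sin θ₁ = 1.843 > 1, so there is no refracted ray — the light undergoes total internal reflection.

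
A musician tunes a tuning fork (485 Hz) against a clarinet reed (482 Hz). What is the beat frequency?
3 Hz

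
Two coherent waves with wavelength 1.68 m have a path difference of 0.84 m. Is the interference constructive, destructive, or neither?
destructive — path difference = 0.5λ, an odd multiple of λ/2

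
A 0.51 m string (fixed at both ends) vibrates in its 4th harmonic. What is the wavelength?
λₙ = 2L/n = 0.255 m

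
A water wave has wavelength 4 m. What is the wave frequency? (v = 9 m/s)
f = v/λ = 2.25 Hz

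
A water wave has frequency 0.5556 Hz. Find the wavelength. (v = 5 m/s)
λ = v/f = 8.999 m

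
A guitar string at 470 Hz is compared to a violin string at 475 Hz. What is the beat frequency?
5 Hz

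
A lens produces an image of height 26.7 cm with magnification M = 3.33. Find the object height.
ho = |hi|/|M| = 8.018 cm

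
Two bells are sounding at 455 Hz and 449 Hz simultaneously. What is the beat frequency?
6 Hz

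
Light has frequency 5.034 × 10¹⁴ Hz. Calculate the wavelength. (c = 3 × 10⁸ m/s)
λ = c/f = 595.9 nm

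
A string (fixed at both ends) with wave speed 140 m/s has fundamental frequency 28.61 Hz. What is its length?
L = v/(2f₁) = 2.447 m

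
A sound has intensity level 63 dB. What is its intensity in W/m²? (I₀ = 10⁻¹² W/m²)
I = I₀·10^(β/10) = 2.00 × 10⁻⁶ W/m²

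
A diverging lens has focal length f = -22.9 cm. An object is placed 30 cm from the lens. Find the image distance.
1/di = 1/f − 1/do → di = -12.99 cm (virtual image)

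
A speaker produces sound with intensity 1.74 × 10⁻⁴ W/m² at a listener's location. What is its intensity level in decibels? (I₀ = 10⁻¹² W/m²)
β = 10·log₁₀(I/I₀) = 82.41 dB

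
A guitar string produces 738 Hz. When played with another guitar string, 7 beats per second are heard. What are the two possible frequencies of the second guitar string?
f₂ = 738 ± 7 Hz → 745 Hz or 731 Hz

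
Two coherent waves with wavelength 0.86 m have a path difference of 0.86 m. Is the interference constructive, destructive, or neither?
constructive — path difference = 1λ, a whole number of wavelengths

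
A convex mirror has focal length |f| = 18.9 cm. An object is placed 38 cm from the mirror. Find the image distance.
f = −18.9 cm (convex); 1/di = 1/f − 1/do → di = -12.62 cm (virtual image, behind mirror)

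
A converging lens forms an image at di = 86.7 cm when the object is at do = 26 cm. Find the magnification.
M = −di/do = -3.335 (inverted image)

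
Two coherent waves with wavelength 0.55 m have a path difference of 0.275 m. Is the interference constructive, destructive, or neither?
destructive — path difference = 0.5λ, an odd multiple of λ/2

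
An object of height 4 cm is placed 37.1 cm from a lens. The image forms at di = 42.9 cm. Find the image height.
hi = (-di/do) × ho = -4.625 cm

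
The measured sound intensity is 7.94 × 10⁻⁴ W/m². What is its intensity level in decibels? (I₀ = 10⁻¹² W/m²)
β = 10·log₁₀(I/I₀) = 89 dB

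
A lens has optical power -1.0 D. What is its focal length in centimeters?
f = 1/P = -100 cm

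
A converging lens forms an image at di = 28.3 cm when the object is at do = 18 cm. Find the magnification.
M = −di/do = -1.572 (inverted image)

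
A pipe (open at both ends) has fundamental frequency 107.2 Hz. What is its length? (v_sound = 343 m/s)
L = v/(2f₁) = 1.6 m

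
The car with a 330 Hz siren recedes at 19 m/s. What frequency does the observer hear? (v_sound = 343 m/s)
f_obs = f·v/(v + v_s) = 312.7 Hz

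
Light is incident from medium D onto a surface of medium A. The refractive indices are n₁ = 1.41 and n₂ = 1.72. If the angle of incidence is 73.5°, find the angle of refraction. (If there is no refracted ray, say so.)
sin θ₂ = (n₁/n₂)·sin θ₁ = 0.786 → θ₂ = 51.81°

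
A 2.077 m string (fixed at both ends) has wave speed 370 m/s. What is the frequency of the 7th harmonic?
fₙ = nv/(2L) = 623.5 Hz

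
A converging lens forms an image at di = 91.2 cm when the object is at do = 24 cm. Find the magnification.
M = −di/do = -3.8 (inverted image)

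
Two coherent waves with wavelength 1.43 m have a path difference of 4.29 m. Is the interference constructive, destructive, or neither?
constructive — path difference = 3λ, a whole number of wavelengths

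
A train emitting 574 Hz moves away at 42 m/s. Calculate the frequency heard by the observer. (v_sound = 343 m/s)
f_obs = f·v/(v + v_s) = 511.4 Hz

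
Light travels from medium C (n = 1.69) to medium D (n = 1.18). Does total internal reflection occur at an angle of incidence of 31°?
θc = arcsin(n₂/n₁) = 44.28°; 31° < θc, so no — the ray refracts.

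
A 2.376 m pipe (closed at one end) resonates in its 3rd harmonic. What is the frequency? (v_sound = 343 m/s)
fₙ = nv/(4L) = 108.3 Hz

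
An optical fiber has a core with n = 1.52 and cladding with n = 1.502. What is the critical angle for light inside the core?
θc = arcsin(n_cladding/n_core) = 81.17°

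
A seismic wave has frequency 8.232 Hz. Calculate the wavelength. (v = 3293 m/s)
λ = v/f = 400 m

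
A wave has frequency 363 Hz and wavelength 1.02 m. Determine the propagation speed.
v = fλ = 370.3 m/s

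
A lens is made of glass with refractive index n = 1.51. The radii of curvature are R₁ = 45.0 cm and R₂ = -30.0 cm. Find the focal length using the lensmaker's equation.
1/f = (n − 1)(1/R₁ − 1/R₂) → f = 35.29 cm (converging lens)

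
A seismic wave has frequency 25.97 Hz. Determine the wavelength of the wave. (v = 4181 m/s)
λ = v/f = 161 m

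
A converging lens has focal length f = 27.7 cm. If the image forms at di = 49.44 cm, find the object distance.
1/do = 1/f − 1/di → do = 62.99 cm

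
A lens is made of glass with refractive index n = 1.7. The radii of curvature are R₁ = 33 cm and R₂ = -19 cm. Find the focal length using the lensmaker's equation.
1/f = (n − 1)(1/R₁ − 1/R₂) → f = 17.23 cm (converging lens)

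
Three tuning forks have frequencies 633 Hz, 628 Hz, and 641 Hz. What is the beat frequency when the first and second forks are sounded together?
5 Hz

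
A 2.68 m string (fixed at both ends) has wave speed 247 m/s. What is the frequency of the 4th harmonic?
fₙ = nv/(2L) = 184.3 Hz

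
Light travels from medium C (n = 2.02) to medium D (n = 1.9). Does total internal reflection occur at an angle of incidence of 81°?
θc = arcsin(n₂/n₁) = 70.15°; 81° > θc, so yes — total internal reflection.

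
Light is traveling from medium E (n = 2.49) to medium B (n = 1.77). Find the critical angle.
θc = arcsin(n₂/n₁) = 45.3°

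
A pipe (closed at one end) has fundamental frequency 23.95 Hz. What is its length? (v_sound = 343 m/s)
L = v/(4f₁) = 3.58 m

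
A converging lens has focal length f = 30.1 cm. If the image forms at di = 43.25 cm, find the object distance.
1/do = 1/f − 1/di → do = 99 cm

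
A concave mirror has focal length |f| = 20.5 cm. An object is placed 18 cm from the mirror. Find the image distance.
f = +20.5 cm (concave); 1/di = 1/f − 1/do → di = -147.6 cm (virtual image, behind mirror)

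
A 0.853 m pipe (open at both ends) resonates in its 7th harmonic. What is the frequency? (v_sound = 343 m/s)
fₙ = nv/(2L) = 1407 Hz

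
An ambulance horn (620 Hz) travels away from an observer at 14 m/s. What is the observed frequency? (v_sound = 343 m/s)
f_obs = f·v/(v + v_s) = 595.7 Hz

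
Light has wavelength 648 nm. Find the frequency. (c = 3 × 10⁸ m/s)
f = c/λ = 4.630 × 10¹⁴ Hz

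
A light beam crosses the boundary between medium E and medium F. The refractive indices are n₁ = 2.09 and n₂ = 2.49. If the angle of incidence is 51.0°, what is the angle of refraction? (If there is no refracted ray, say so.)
sin θ₂ = (n₁/n₂)·sin θ₁ = 0.6523 → θ₂ = 40.72°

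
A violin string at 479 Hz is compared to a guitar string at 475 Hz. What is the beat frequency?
4 Hz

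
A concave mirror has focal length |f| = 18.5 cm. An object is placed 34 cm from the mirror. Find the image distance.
f = +18.5 cm (concave); 1/di = 1/f − 1/do → di = 40.58 cm (real image, in front of mirror)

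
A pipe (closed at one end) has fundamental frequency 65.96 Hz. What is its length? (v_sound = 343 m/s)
L = v/(4f₁) = 1.3 m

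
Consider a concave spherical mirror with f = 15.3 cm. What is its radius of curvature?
R = 2|f| = 30.6 cm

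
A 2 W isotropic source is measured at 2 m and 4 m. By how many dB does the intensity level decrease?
Δβ = 20·log₁₀(r₂/r₁) = 6.021 dB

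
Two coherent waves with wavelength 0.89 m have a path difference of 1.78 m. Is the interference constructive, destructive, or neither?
constructive — path difference = 2λ, a whole number of wavelengths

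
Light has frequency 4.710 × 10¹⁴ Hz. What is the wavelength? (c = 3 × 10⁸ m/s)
λ = c/f = 636.9 nm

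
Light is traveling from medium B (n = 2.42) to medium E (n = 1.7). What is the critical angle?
θc = arcsin(n₂/n₁) = 44.63°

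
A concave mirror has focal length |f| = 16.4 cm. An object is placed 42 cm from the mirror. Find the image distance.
f = +16.4 cm (concave); 1/di = 1/f − 1/do → di = 26.91 cm (real image, in front of mirror)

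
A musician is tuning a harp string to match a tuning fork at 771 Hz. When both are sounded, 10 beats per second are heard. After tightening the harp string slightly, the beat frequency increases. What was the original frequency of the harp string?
781 Hz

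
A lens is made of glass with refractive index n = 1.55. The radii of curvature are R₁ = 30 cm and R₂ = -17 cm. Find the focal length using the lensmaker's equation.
1/f = (n − 1)(1/R₁ − 1/R₂) → f = 19.73 cm (converging lens)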